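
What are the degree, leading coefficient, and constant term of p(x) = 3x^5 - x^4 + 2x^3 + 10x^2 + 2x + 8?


Highest power of x is 5, with coefficient 3. Constant term is 8.
Degree = 5, leading coefficient = 3, constant term = 8


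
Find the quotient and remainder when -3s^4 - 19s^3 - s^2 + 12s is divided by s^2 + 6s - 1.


(-3s^4 - 19s^3 - s^2 + 12s) / (s^2 + 6s - 1)
Step 1: -3s^2 * (s^2 + 6s - 1) = -3s^4 - 18s^3 + 3s^2; subtract.
Step 2: -s * (s^2 + 6s - 1) = -s^3 - 6s^2 + s; subtract.
Step 3: 2 * (s^2 + 6s - 1) = 2s^2 + 12s - 2; subtract.
Quotient: -3s^2 - s + 2, Remainder: -s + 2


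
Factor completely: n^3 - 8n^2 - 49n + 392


Try integer roots (divisors of 392). n=8: p(8)=0.
Divide out (n - 8): quotient is n^2 - 49.
Factor the quadratic: (n - 7)(n + 7)
Result: (n - 8)(n - 7)(n + 7)


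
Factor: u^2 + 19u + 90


Roots satisfy r1 + r2 = -b/a = -19 and r1*r2 = c/a = 90.
So r1 = -9, r2 = -10.
u^2 + 19u + 90 = (u - r1)(u - r2) = (u + 9)(u + 10)


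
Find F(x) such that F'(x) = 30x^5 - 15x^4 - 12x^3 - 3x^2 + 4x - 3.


Reverse power rule on each term:
  ∫ 30x^5 dx = 5x^6
  ∫ -15x^4 dx = -3x^5
  ∫ -12x^3 dx = -3x^4
  ∫ -3x^2 dx = -x^3
  ∫ 4x dx = 2x^2
  ∫ -3 dx = -3x
F(x) = 5x^6 - 3x^5 - 3x^4 - x^3 + 2x^2 - 3x + C


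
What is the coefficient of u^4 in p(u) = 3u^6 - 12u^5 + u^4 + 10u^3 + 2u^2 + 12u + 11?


Read off the coefficient of u^4: 1


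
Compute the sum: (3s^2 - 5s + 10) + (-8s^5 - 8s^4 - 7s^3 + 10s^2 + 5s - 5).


Align terms by degree and add:
  3s^2 - 5s + 10
  -8s^5 - 8s^4 - 7s^3 + 10s^2 + 5s - 5
= -8s^5 - 8s^4 - 7s^3 + 13s^2 + 5


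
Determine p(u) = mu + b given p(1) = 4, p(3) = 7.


p(u) = mu + b. Using p(1)=4, p(3)=7:
m = (4 - 7)/(1 - 3) = -3/-2 = 3/2
b = 4 - m*(1) = 4 - 3/2 = 5/2
p(u) = (3/2)u + (5/2)


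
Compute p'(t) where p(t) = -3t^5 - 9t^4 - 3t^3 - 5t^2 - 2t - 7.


Apply the power rule term by term:
  d/dt(-3t^5) = -15t^4
  d/dt(-9t^4) = -36t^3
  d/dt(-3t^3) = -9t^2
  d/dt(-5t^2) = -10t
  d/dt(-2t) = -2
  d/dt(-7) = 0
p'(t) = -15t^4 - 36t^3 - 9t^2 - 10t - 2


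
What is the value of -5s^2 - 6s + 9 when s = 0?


Using direct substitution:
  -5 * (0)^2 = 0
  -6 * (0)^1 = 0
  constant: 9
Sum = 0 + 0 + 9 = 9


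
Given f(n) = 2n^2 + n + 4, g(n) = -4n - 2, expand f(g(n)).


Substitute g(n) into f:
f(g(n)) = 2*(-4n - 2)^2 + 1*(-4n - 2) + 4
(-4n - 2)^2 = 16n^2 + 16n + 4
Expand and combine: 32n^2 + 28n + 10


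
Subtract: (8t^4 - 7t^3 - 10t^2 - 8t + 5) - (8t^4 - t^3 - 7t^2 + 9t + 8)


Distribute the minus sign:
  (8t^4 - 7t^3 - 10t^2 - 8t + 5)
- (8t^4 - t^3 - 7t^2 + 9t + 8)
Negate second polynomial: -8t^4 + t^3 + 7t^2 - 9t - 8
Add: -6t^3 - 3t^2 - 17t - 3


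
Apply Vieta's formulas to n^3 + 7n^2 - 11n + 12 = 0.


Monic cubic n^3+bn^2+cn+d=0: sum=-b, pairwise sum=c, product=-d.
b=7, c=-11, d=12
r1+r2+r3 = -7
r1r2+r1r3+r2r3 = -11
r1r2r3 = -12


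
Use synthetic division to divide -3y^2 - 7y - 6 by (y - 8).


Synthetic division with c = 8. Coefficients: -3, -7, -6
Bring down -3.
  -3 * 8 = -24; -24 - 7 = -31
  -31 * 8 = -248; -248 - 6 = -254
Quotient: -3y - 31, Remainder: -254


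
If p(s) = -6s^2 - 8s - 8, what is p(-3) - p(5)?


p(-3) = -38
p(5) = -198
p(-3) - p(5) = -38 + 198 = 160


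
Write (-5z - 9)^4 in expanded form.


Expand (-5z - 9)^4 by repeated multiplication:
  (-5z - 9)^2 = 25z^2 + 90z + 81
  (-5z - 9)^3 = -125z^3 - 675z^2 - 1215z - 729
= 625z^4 + 4500z^3 + 12150z^2 + 14580z + 6561


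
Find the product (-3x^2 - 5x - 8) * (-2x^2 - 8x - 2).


Distribute each term of the first polynomial:
  (-3x^2)(-2x^2 - 8x - 2) = 6x^4 + 24x^3 + 6x^2
  (-5x)(-2x^2 - 8x - 2) = 10x^3 + 40x^2 + 10x
  (-8)(-2x^2 - 8x - 2) = 16x^2 + 64x + 16
Sum: 6x^4 + 34x^3 + 62x^2 + 74x + 16


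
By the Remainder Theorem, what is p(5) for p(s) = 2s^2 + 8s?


By the Remainder Theorem, the remainder equals p(5):
  2*(5)^2 = 50
  8*(5)^1 = 40
  constant: 0
Sum: 50 + 40 + 0 = 90


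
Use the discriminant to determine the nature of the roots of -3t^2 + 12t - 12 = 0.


D = b^2 - 4ac = (12)^2 - 4(-3)(-12) = 144 - 144 = 0
Since D = 0: one repeated real root


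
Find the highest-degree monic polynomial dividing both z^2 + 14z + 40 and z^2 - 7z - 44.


Factor each:
  z^2 + 14z + 40 = (z + 4)(z + 10)
  z^2 - 7z - 44 = (z + 4)(z - 11)
Common monic factor: z + 4


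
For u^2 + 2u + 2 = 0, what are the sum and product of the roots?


For au^2+bu+c=0: sum = -b/a, product = c/a.
a=1, b=2, c=2
Sum = -(2)/1 = -2
Product = (2)/1 = 2


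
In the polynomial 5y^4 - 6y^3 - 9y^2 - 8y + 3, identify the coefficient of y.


Read off the coefficient of y: -8


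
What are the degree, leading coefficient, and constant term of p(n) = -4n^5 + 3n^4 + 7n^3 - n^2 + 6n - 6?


Highest power of n is 5, with coefficient -4. Constant term is -6.
Degree = 5, leading coefficient = -4, constant term = -6


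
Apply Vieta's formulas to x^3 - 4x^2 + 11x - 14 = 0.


Monic cubic x^3+bx^2+cx+d=0: sum=-b, pairwise sum=c, product=-d.
b=-4, c=11, d=-14
r1+r2+r3 = 4
r1r2+r1r3+r2r3 = 11
r1r2r3 = 14


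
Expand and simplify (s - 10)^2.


Expand (s - 10)^2 by repeated multiplication:
= s^2 - 20s + 100


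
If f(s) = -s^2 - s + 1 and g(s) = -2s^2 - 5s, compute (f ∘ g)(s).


Substitute g(s) into f:
f(g(s)) = -1*(-2s^2 - 5s)^2 + (-1)*(-2s^2 - 5s) + 1
(-2s^2 - 5s)^2 = 4s^4 + 20s^3 + 25s^2
Expand and combine: -4s^4 - 20s^3 - 23s^2 + 5s + 1


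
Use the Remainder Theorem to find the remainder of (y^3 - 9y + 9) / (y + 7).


By the Remainder Theorem, the remainder equals p(-7):
  1*(-7)^3 = -343
  0*(-7)^2 = 0
  -9*(-7)^1 = 63
  constant: 9
Sum: -343 + 0 + 63 + 9 = -271


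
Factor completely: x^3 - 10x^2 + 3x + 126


Try integer roots (divisors of 126). x=-3: p(-3)=0.
Divide out (x + 3): quotient is x^2 - 13x + 42.
Factor the quadratic: (x - 7)(x - 6)
Result: (x + 3)(x - 7)(x - 6)


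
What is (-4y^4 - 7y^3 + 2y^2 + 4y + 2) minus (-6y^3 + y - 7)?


Distribute the minus sign:
  (-4y^4 - 7y^3 + 2y^2 + 4y + 2)
- (-6y^3 + y - 7)
Negate second polynomial: 6y^3 - y + 7
Add: -4y^4 - y^3 + 2y^2 + 3y + 9


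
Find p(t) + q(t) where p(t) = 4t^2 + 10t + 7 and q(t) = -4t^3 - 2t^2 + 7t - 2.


Align terms by degree and add:
  4t^2 + 10t + 7
  -4t^3 - 2t^2 + 7t - 2
= -4t^3 + 2t^2 + 17t + 5


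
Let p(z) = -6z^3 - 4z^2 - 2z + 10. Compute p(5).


Using direct substitution:
  -6 * (5)^3 = -750
  -4 * (5)^2 = -100
  -2 * (5)^1 = -10
  constant: 10
Sum = -750 - 100 - 10 + 10 = -850


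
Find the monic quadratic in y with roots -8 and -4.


p(y) = (y + 8)(y + 4)
Expand: y^2 + 12y + 32


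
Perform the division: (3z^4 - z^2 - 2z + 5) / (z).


(3z^4 - z^2 - 2z + 5) / (z)
Step 1: 3z^3 * (z) = 3z^4; subtract.
Step 2: 0 * (z) = 0; subtract.
Step 3: -z * (z) = -z^2; subtract.
Step 4: -2 * (z) = -2z; subtract.
Quotient: 3z^3 - z - 2, Remainder: 5


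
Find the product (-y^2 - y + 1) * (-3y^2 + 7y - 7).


Distribute each term of the first polynomial:
  (-y^2)(-3y^2 + 7y - 7) = 3y^4 - 7y^3 + 7y^2
  (-y)(-3y^2 + 7y - 7) = 3y^3 - 7y^2 + 7y
  (1)(-3y^2 + 7y - 7) = -3y^2 + 7y - 7
Sum: 3y^4 - 4y^3 - 3y^2 + 14y - 7


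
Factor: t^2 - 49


Roots satisfy r1 + r2 = -b/a = 0 and r1*r2 = c/a = -49.
So r1 = -7, r2 = 7.
t^2 - 49 = (t - r1)(t - r2) = (t + 7)(t - 7)


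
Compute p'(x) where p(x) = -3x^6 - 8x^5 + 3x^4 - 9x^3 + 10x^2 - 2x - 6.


Apply the power rule term by term:
  d/dx(-3x^6) = -18x^5
  d/dx(-8x^5) = -40x^4
  d/dx(3x^4) = 12x^3
  d/dx(-9x^3) = -27x^2
  d/dx(10x^2) = 20x
  d/dx(-2x) = -2
  d/dx(-6) = 0
p'(x) = -18x^5 - 40x^4 + 12x^3 - 27x^2 + 20x - 2


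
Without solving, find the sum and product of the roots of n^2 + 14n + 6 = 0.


For an^2+bn+c=0: sum = -b/a, product = c/a.
a=1, b=14, c=6
Sum = -(14)/1 = -14
Product = (6)/1 = 6


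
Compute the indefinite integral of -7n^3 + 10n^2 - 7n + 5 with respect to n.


Reverse power rule on each term:
  ∫ -7n^3 dn = -(7/4)n^4
  ∫ 10n^2 dn = (10/3)n^3
  ∫ -7n dn = -(7/2)n^2
  ∫ 5 dn = 5n
F(n) = -(7/4)n^4 + (10/3)n^3 - (7/2)n^2 + 5n + C


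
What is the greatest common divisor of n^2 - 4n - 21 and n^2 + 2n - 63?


Factor each:
  n^2 - 4n - 21 = (n - 7)(n + 3)
  n^2 + 2n - 63 = (n - 7)(n + 9)
Common monic factor: n - 7


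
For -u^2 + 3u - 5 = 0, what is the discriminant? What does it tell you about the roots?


D = b^2 - 4ac = (3)^2 - 4(-1)(-5) = 9 - 20 = -11
Since D < 0: two complex conjugate roots (no real roots)


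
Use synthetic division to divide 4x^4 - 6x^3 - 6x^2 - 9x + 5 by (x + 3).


Synthetic division with c = -3. Coefficients: 4, -6, -6, -9, 5
Bring down 4.
  4 * -3 = -12; -12 - 6 = -18
  -18 * -3 = 54; 54 - 6 = 48
  48 * -3 = -144; -144 - 9 = -153
  -153 * -3 = 459; 459 + 5 = 464
Quotient: 4x^3 - 18x^2 + 48x - 153, Remainder: 464


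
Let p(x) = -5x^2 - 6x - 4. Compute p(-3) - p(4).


p(-3) = -31
p(4) = -108
p(-3) - p(4) = -31 + 108 = 77


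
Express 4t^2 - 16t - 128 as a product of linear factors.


Roots satisfy r1 + r2 = -b/a = 4 and r1*r2 = c/a = -32.
So r1 = 8, r2 = -4.
4t^2 - 16t - 128 = 4(t - r1)(t - r2) = 4(t - 8)(t + 4)


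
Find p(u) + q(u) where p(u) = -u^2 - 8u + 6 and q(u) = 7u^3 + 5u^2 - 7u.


Align terms by degree and add:
  -u^2 - 8u + 6
+ 7u^3 + 5u^2 - 7u
= 7u^3 + 4u^2 - 15u + 6


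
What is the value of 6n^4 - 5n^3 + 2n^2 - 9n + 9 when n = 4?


Using direct substitution:
  6 * (4)^4 = 1536
  -5 * (4)^3 = -320
  2 * (4)^2 = 32
  -9 * (4)^1 = -36
  constant: 9
Sum = 1536 - 320 + 32 - 36 + 9 = 1221


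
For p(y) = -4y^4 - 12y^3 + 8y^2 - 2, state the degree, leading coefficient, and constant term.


Highest power of y is 4, with coefficient -4. Constant term is -2.
Degree = 4, leading coefficient = -4, constant term = -2


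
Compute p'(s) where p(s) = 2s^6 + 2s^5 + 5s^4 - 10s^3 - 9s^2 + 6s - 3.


Apply the power rule term by term:
  d/ds(2s^6) = 12s^5
  d/ds(2s^5) = 10s^4
  d/ds(5s^4) = 20s^3
  d/ds(-10s^3) = -30s^2
  d/ds(-9s^2) = -18s
  d/ds(6s) = 6
  d/ds(-3) = 0
p'(s) = 12s^5 + 10s^4 + 20s^3 - 30s^2 - 18s + 6


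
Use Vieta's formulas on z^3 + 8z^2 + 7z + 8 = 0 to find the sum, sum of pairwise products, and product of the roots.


Monic cubic z^3+bz^2+cz+d=0: sum=-b, pairwise sum=c, product=-d.
b=8, c=7, d=8
r1+r2+r3 = -8
r1r2+r1r3+r2r3 = 7
r1r2r3 = -8


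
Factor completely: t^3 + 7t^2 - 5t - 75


Try integer roots (divisors of -75). t=3: p(3)=0.
Divide out (t - 3): quotient is t^2 + 10t + 25.
Factor the quadratic: (t + 5)(t + 5)
Result: (t - 3)(t + 5)(t + 5)


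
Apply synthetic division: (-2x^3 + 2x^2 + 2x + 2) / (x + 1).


Synthetic division with c = -1. Coefficients: -2, 2, 2, 2
Bring down -2.
  -2 * -1 = 2; 2 + 2 = 4
  4 * -1 = -4; -4 + 2 = -2
  -2 * -1 = 2; 2 + 2 = 4
Quotient: -2x^2 + 4x - 2, Remainder: 4


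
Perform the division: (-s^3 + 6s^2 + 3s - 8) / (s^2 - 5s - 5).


(-s^3 + 6s^2 + 3s - 8) / (s^2 - 5s - 5)
Step 1: -s * (s^2 - 5s - 5) = -s^3 + 5s^2 + 5s; subtract.
Step 2: 1 * (s^2 - 5s - 5) = s^2 - 5s - 5; subtract.
Quotient: -s + 1, Remainder: 3s - 3


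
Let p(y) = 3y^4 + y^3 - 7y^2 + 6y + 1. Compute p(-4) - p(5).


p(-4) = 569
p(5) = 1856
p(-4) - p(5) = 569 - 1856 = -1287


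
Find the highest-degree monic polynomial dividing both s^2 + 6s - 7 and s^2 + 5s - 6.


Factor each:
  s^2 + 6s - 7 = (s - 1)(s + 7)
  s^2 + 5s - 6 = (s - 1)(s + 6)
Common monic factor: s - 1


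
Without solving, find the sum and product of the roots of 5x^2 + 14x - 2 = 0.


For ax^2+bx+c=0: sum = -b/a, product = c/a.
a=5, b=14, c=-2
Sum = -(14)/5 = -14/5
Product = (-2)/5 = -2/5


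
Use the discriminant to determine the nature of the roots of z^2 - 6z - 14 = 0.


D = b^2 - 4ac = (-6)^2 - 4(1)(-14) = 36 + 56 = 92
Since D > 0: two distinct irrational roots


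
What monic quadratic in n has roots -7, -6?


p(n) = (n + 7)(n + 6)
Expand: n^2 + 13n + 42


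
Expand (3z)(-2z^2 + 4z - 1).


Distribute each term of the first polynomial:
  (3z)(-2z^2 + 4z - 1) = -6z^3 + 12z^2 - 3z
Sum: -6z^3 + 12z^2 - 3z


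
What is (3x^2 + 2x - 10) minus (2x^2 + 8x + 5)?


Distribute the minus sign:
  (3x^2 + 2x - 10)
- (2x^2 + 8x + 5)
Negate second polynomial: -2x^2 - 8x - 5
Add: x^2 - 6x - 15


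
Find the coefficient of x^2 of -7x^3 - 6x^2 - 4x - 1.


Read off the coefficient of x^2: -6


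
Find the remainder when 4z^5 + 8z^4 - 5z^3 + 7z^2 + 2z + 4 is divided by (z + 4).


By the Remainder Theorem, the remainder equals p(-4):
  4*(-4)^5 = -4096
  8*(-4)^4 = 2048
  -5*(-4)^3 = 320
  7*(-4)^2 = 112
  2*(-4)^1 = -8
  constant: 4
Sum: -4096 + 2048 + 320 + 112 - 8 + 4 = -1620


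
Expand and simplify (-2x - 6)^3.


Expand (-2x - 6)^3 by repeated multiplication:
  (-2x - 6)^2 = 4x^2 + 24x + 36
= -8x^3 - 72x^2 - 216x - 216


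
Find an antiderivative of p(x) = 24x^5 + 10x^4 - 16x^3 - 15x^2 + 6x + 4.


Reverse power rule on each term:
  ∫ 24x^5 dx = 4x^6
  ∫ 10x^4 dx = 2x^5
  ∫ -16x^3 dx = -4x^4
  ∫ -15x^2 dx = -5x^3
  ∫ 6x dx = 3x^2
  ∫ 4 dx = 4x
F(x) = 4x^6 + 2x^5 - 4x^4 - 5x^3 + 3x^2 + 4x + C


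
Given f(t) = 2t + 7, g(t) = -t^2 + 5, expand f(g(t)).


Substitute g(t) into f:
f(g(t)) = 2*(-t^2 + 5) + 7
Expand and combine: -2t^2 + 17


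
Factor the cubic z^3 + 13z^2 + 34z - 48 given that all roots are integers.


Try integer roots (divisors of -48). z=-8: p(-8)=0.
Divide out (z + 8): quotient is z^2 + 5z - 6.
Factor the quadratic: (z - 1)(z + 6)
Result: (z + 8)(z - 1)(z + 6)


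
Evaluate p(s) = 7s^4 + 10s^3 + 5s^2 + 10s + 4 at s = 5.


Using direct substitution:
  7 * (5)^4 = 4375
  10 * (5)^3 = 1250
  5 * (5)^2 = 125
  10 * (5)^1 = 50
  constant: 4
Sum = 4375 + 1250 + 125 + 50 + 4 = 5804


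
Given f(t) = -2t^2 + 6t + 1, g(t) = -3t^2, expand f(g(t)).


Substitute g(t) into f:
f(g(t)) = -2*(-3t^2)^2 + 6*(-3t^2) + 1
(-3t^2)^2 = 9t^4
Expand and combine: -18t^4 - 18t^2 + 1


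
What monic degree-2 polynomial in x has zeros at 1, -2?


p(x) = (x - 1)(x + 2)
Expand: x^2 + x - 2


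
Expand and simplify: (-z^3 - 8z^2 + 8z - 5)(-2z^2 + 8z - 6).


Distribute each term of the first polynomial:
  (-z^3)(-2z^2 + 8z - 6) = 2z^5 - 8z^4 + 6z^3
  (-8z^2)(-2z^2 + 8z - 6) = 16z^4 - 64z^3 + 48z^2
  (8z)(-2z^2 + 8z - 6) = -16z^3 + 64z^2 - 48z
  (-5)(-2z^2 + 8z - 6) = 10z^2 - 40z + 30
Sum: 2z^5 + 8z^4 - 74z^3 + 122z^2 - 88z + 30


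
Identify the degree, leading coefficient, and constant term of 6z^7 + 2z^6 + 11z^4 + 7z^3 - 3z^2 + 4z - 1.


Highest power of z is 7, with coefficient 6. Constant term is -1.
Degree = 7, leading coefficient = 6, constant term = -1


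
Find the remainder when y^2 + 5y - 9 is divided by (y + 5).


By the Remainder Theorem, the remainder equals p(-5):
  1*(-5)^2 = 25
  5*(-5)^1 = -25
  constant: -9
Sum: 25 - 25 - 9 = -9


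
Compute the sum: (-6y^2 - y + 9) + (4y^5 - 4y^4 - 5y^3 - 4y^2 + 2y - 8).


Align terms by degree and add:
  -6y^2 - y + 9
+ 4y^5 - 4y^4 - 5y^3 - 4y^2 + 2y - 8
= 4y^5 - 4y^4 - 5y^3 - 10y^2 + y + 1


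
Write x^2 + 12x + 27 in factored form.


Roots satisfy r1 + r2 = -b/a = -12 and r1*r2 = c/a = 27.
So r1 = -9, r2 = -3.
x^2 + 12x + 27 = (x - r1)(x - r2) = (x + 9)(x + 3)


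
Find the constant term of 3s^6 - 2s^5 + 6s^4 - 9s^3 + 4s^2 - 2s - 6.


Read off the constant term: -6


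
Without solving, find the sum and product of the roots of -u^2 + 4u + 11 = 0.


For au^2+bu+c=0: sum = -b/a, product = c/a.
a=-1, b=4, c=11
Sum = -(4)/-1 = 4
Product = (11)/-1 = -11


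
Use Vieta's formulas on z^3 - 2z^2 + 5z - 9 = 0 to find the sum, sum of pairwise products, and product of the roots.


Monic cubic z^3+bz^2+cz+d=0: sum=-b, pairwise sum=c, product=-d.
b=-2, c=5, d=-9
r1+r2+r3 = 2
r1r2+r1r3+r2r3 = 5
r1r2r3 = 9


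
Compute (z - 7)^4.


Expand (z - 7)^4 by repeated multiplication:
  (z - 7)^2 = z^2 - 14z + 49
  (z - 7)^3 = z^3 - 21z^2 + 147z - 343
= z^4 - 28z^3 + 294z^2 - 1372z + 2401


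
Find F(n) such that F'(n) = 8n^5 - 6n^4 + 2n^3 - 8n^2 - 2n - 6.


Reverse power rule on each term:
  ∫ 8n^5 dn = (4/3)n^6
  ∫ -6n^4 dn = -(6/5)n^5
  ∫ 2n^3 dn = (1/2)n^4
  ∫ -8n^2 dn = -(8/3)n^3
  ∫ -2n dn = -n^2
  ∫ -6 dn = -6n
F(n) = (4/3)n^6 - (6/5)n^5 + (1/2)n^4 - (8/3)n^3 - n^2 - 6n + C


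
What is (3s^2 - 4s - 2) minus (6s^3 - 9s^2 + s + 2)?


Distribute the minus sign:
  (3s^2 - 4s - 2)
- (6s^3 - 9s^2 + s + 2)
Negate second polynomial: -6s^3 + 9s^2 - s - 2
Add: -6s^3 + 12s^2 - 5s - 4


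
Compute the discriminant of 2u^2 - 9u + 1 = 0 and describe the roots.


D = b^2 - 4ac = (-9)^2 - 4(2)(1) = 81 - 8 = 73
Since D > 0: two distinct irrational roots


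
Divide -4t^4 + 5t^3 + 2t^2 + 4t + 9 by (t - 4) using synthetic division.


Synthetic division with c = 4. Coefficients: -4, 5, 2, 4, 9
Bring down -4.
  -4 * 4 = -16; -16 + 5 = -11
  -11 * 4 = -44; -44 + 2 = -42
  -42 * 4 = -168; -168 + 4 = -164
  -164 * 4 = -656; -656 + 9 = -647
Quotient: -4t^3 - 11t^2 - 42t - 164, Remainder: -647


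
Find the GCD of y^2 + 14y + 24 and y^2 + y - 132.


Factor each:
  y^2 + 14y + 24 = (y + 12)(y + 2)
  y^2 + y - 132 = (y + 12)(y - 11)
Common monic factor: y + 12


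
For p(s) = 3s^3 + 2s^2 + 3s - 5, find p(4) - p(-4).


p(4) = 231
p(-4) = -177
p(4) - p(-4) = 231 + 177 = 408


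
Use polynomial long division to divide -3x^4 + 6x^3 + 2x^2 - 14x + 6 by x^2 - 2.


(-3x^4 + 6x^3 + 2x^2 - 14x + 6) / (x^2 - 2)
Step 1: -3x^2 * (x^2 - 2) = -3x^4 + 6x^2; subtract.
Step 2: 6x * (x^2 - 2) = 6x^3 - 12x; subtract.
Step 3: -4 * (x^2 - 2) = -4x^2 + 8; subtract.
Quotient: -3x^2 + 6x - 4, Remainder: -2x - 2


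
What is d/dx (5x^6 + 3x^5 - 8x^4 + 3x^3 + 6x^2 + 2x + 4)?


Apply the power rule term by term:
  d/dx(5x^6) = 30x^5
  d/dx(3x^5) = 15x^4
  d/dx(-8x^4) = -32x^3
  d/dx(3x^3) = 9x^2
  d/dx(6x^2) = 12x
  d/dx(2x) = 2
  d/dx(4) = 0
p'(x) = 30x^5 + 15x^4 - 32x^3 + 9x^2 + 12x + 2


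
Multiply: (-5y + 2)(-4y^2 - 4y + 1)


Distribute each term of the first polynomial:
  (-5y)(-4y^2 - 4y + 1) = 20y^3 + 20y^2 - 5y
  (2)(-4y^2 - 4y + 1) = -8y^2 - 8y + 2
Sum: 20y^3 + 12y^2 - 13y + 2


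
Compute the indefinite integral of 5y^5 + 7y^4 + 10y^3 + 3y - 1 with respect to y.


Reverse power rule on each term:
  ∫ 5y^5 dy = (5/6)y^6
  ∫ 7y^4 dy = (7/5)y^5
  ∫ 10y^3 dy = (5/2)y^4
  ∫ 3y dy = (3/2)y^2
  ∫ -1 dy = -y
F(y) = (5/6)y^6 + (7/5)y^5 + (5/2)y^4 + (3/2)y^2 - y + C


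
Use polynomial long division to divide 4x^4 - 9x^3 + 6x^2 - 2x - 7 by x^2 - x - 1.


(4x^4 - 9x^3 + 6x^2 - 2x - 7) / (x^2 - x - 1)
Step 1: 4x^2 * (x^2 - x - 1) = 4x^4 - 4x^3 - 4x^2; subtract.
Step 2: -5x * (x^2 - x - 1) = -5x^3 + 5x^2 + 5x; subtract.
Step 3: 5 * (x^2 - x - 1) = 5x^2 - 5x - 5; subtract.
Quotient: 4x^2 - 5x + 5, Remainder: -2x - 2


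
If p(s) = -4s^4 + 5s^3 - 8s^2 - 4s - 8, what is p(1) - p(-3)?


p(1) = -19
p(-3) = -527
p(1) - p(-3) = -19 + 527 = 508


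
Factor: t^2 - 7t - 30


Roots satisfy r1 + r2 = -b/a = 7 and r1*r2 = c/a = -30.
So r1 = -3, r2 = 10.
t^2 - 7t - 30 = (t - r1)(t - r2) = (t + 3)(t - 10)


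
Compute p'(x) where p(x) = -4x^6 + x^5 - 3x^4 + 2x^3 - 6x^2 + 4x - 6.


Apply the power rule term by term:
  d/dx(-4x^6) = -24x^5
  d/dx(x^5) = 5x^4
  d/dx(-3x^4) = -12x^3
  d/dx(2x^3) = 6x^2
  d/dx(-6x^2) = -12x
  d/dx(4x) = 4
  d/dx(-6) = 0
p'(x) = -24x^5 + 5x^4 - 12x^3 + 6x^2 - 12x + 4


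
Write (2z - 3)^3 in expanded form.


Expand (2z - 3)^3 by repeated multiplication:
  (2z - 3)^2 = 4z^2 - 12z + 9
= 8z^3 - 36z^2 + 54z - 27


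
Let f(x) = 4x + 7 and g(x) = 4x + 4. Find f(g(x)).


Substitute g(x) into f:
f(g(x)) = 4*(4x + 4) + 7
Expand and combine: 16x + 23


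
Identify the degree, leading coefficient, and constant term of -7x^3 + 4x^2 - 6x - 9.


Highest power of x is 3, with coefficient -7. Constant term is -9.
Degree = 3, leading coefficient = -7, constant term = -9


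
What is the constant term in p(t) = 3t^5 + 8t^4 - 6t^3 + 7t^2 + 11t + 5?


Read off the constant term: 5


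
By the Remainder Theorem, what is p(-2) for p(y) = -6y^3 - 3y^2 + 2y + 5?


By the Remainder Theorem, the remainder equals p(-2):
  -6*(-2)^3 = 48
  -3*(-2)^2 = -12
  2*(-2)^1 = -4
  constant: 5
Sum: 48 - 12 - 4 + 5 = 37


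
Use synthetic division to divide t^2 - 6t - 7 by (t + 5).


Synthetic division with c = -5. Coefficients: 1, -6, -7
Bring down 1.
  1 * -5 = -5; -5 - 6 = -11
  -11 * -5 = 55; 55 - 7 = 48
Quotient: t - 11, Remainder: 48


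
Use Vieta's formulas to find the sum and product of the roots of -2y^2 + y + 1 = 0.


For ay^2+by+c=0: sum = -b/a, product = c/a.
a=-2, b=1, c=1
Sum = -(1)/-2 = 1/2
Product = (1)/-2 = -1/2


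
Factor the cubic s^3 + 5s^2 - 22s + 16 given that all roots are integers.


Try integer roots (divisors of 16). s=-8: p(-8)=0.
Divide out (s + 8): quotient is s^2 - 3s + 2.
Factor the quadratic: (s - 2)(s - 1)
Result: (s + 8)(s - 2)(s - 1)


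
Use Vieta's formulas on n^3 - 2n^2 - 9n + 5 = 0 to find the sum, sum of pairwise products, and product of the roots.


Monic cubic n^3+bn^2+cn+d=0: sum=-b, pairwise sum=c, product=-d.
b=-2, c=-9, d=5
r1+r2+r3 = 2
r1r2+r1r3+r2r3 = -9
r1r2r3 = -5


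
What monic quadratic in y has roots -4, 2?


p(y) = (y + 4)(y - 2)
Expand: y^2 + 2y - 8


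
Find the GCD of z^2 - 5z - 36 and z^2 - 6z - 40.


Factor each:
  z^2 - 5z - 36 = (z + 4)(z - 9)
  z^2 - 6z - 40 = (z + 4)(z - 10)
Common monic factor: z + 4


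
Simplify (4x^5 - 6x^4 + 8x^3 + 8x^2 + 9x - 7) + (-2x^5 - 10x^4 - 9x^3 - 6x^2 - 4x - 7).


Align terms by degree and add:
  4x^5 - 6x^4 + 8x^3 + 8x^2 + 9x - 7
  -2x^5 - 10x^4 - 9x^3 - 6x^2 - 4x - 7
= 2x^5 - 16x^4 - x^3 + 2x^2 + 5x - 14


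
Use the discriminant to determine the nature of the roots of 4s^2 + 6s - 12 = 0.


D = b^2 - 4ac = (6)^2 - 4(4)(-12) = 36 + 192 = 228
Since D > 0: two distinct irrational roots


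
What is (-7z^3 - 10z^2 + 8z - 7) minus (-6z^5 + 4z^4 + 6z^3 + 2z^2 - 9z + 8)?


Distribute the minus sign:
  (-7z^3 - 10z^2 + 8z - 7)
- (-6z^5 + 4z^4 + 6z^3 + 2z^2 - 9z + 8)
Negate second polynomial: 6z^5 - 4z^4 - 6z^3 - 2z^2 + 9z - 8
Add: 6z^5 - 4z^4 - 13z^3 - 12z^2 + 17z - 15


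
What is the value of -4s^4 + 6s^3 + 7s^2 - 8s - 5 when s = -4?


Using direct substitution:
  -4 * (-4)^4 = -1024
  6 * (-4)^3 = -384
  7 * (-4)^2 = 112
  -8 * (-4)^1 = 32
  constant: -5
Sum = -1024 - 384 + 112 + 32 - 5 = -1269


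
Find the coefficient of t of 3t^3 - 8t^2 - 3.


Read off the coefficient of t: 0


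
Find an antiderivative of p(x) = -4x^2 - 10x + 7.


Reverse power rule on each term:
  ∫ -4x^2 dx = -(4/3)x^3
  ∫ -10x dx = -5x^2
  ∫ 7 dx = 7x
F(x) = -(4/3)x^3 - 5x^2 + 7x + C


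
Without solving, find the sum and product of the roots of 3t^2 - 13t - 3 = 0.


For at^2+bt+c=0: sum = -b/a, product = c/a.
a=3, b=-13, c=-3
Sum = -(-13)/3 = 13/3
Product = (-3)/3 = -1


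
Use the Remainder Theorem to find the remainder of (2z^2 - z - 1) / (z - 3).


By the Remainder Theorem, the remainder equals p(3):
  2*(3)^2 = 18
  -1*(3)^1 = -3
  constant: -1
Sum: 18 - 3 - 1 = 14


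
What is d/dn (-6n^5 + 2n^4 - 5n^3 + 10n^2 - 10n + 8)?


Apply the power rule term by term:
  d/dn(-6n^5) = -30n^4
  d/dn(2n^4) = 8n^3
  d/dn(-5n^3) = -15n^2
  d/dn(10n^2) = 20n
  d/dn(-10n) = -10
  d/dn(8) = 0
p'(n) = -30n^4 + 8n^3 - 15n^2 + 20n - 10


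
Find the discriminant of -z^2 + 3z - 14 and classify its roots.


D = b^2 - 4ac = (3)^2 - 4(-1)(-14) = 9 - 56 = -47
Since D < 0: two complex conjugate roots (no real roots)


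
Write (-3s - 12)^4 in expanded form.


Expand (-3s - 12)^4 by repeated multiplication:
  (-3s - 12)^2 = 9s^2 + 72s + 144
  (-3s - 12)^3 = -27s^3 - 324s^2 - 1296s - 1728
= 81s^4 + 1296s^3 + 7776s^2 + 20736s + 20736


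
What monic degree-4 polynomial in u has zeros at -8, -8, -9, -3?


p(u) = (u + 8)(u + 8)(u + 9)(u + 3)
Expand: u^4 + 28u^3 + 283u^2 + 1200u + 1728


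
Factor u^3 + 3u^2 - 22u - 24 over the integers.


Try integer roots (divisors of -24). u=-1: p(-1)=0.
Divide out (u + 1): quotient is u^2 + 2u - 24.
Factor the quadratic: (u - 4)(u + 6)
Result: (u + 1)(u - 4)(u + 6)


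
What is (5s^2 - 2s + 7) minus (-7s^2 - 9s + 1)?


Distribute the minus sign:
  (5s^2 - 2s + 7)
- (-7s^2 - 9s + 1)
Negate second polynomial: 7s^2 + 9s - 1
Add: 12s^2 + 7s + 6


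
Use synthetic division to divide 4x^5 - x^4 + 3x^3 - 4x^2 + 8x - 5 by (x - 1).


Synthetic division with c = 1. Coefficients: 4, -1, 3, -4, 8, -5
Bring down 4.
  4 * 1 = 4; 4 - 1 = 3
  3 * 1 = 3; 3 + 3 = 6
  6 * 1 = 6; 6 - 4 = 2
  2 * 1 = 2; 2 + 8 = 10
  10 * 1 = 10; 10 - 5 = 5
Quotient: 4x^4 + 3x^3 + 6x^2 + 2x + 10, Remainder: 5


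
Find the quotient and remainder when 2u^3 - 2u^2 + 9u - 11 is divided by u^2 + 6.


(2u^3 - 2u^2 + 9u - 11) / (u^2 + 6)
Step 1: 2u * (u^2 + 6) = 2u^3 + 12u; subtract.
Step 2: -2 * (u^2 + 6) = -2u^2 - 12; subtract.
Quotient: 2u - 2, Remainder: -3u + 1


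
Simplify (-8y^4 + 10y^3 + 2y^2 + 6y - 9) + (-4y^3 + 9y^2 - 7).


Align terms by degree and add:
  -8y^4 + 10y^3 + 2y^2 + 6y - 9
  -4y^3 + 9y^2 - 7
= -8y^4 + 6y^3 + 11y^2 + 6y - 16


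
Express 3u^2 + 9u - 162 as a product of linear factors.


Roots satisfy r1 + r2 = -b/a = -3 and r1*r2 = c/a = -54.
So r1 = -9, r2 = 6.
3u^2 + 9u - 162 = 3(u - r1)(u - r2) = 3(u + 9)(u - 6)


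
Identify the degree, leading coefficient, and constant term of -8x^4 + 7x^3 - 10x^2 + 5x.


Highest power of x is 4, with coefficient -8. Constant term is 0.
Degree = 4, leading coefficient = -8, constant term = 0


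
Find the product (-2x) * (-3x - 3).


Distribute each term of the first polynomial:
  (-2x)(-3x - 3) = 6x^2 + 6x
Sum: 6x^2 + 6x


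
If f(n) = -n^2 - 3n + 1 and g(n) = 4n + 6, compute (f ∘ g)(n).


Substitute g(n) into f:
f(g(n)) = -1*(4n + 6)^2 + (-3)*(4n + 6) + 1
(4n + 6)^2 = 16n^2 + 48n + 36
Expand and combine: -16n^2 - 60n - 53


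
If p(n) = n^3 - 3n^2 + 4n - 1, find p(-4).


Using direct substitution:
  1 * (-4)^3 = -64
  -3 * (-4)^2 = -48
  4 * (-4)^1 = -16
  constant: -1
Sum = -64 - 48 - 16 - 1 = -129


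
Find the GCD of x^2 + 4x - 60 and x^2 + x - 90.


Factor each:
  x^2 + 4x - 60 = (x + 10)(x - 6)
  x^2 + x - 90 = (x + 10)(x - 9)
Common monic factor: x + 10


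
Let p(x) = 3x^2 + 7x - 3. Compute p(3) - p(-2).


p(3) = 45
p(-2) = -5
p(3) - p(-2) = 45 + 5 = 50


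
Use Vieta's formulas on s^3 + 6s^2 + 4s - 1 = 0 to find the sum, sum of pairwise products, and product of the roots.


Monic cubic s^3+bs^2+cs+d=0: sum=-b, pairwise sum=c, product=-d.
b=6, c=4, d=-1
r1+r2+r3 = -6
r1r2+r1r3+r2r3 = 4
r1r2r3 = 1


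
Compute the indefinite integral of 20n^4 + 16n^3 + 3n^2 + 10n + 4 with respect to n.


Reverse power rule on each term:
  ∫ 20n^4 dn = 4n^5
  ∫ 16n^3 dn = 4n^4
  ∫ 3n^2 dn = n^3
  ∫ 10n dn = 5n^2
  ∫ 4 dn = 4n
F(n) = 4n^5 + 4n^4 + n^3 + 5n^2 + 4n + C


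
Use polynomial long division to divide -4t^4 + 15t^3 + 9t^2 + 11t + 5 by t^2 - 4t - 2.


(-4t^4 + 15t^3 + 9t^2 + 11t + 5) / (t^2 - 4t - 2)
Step 1: -4t^2 * (t^2 - 4t - 2) = -4t^4 + 16t^3 + 8t^2; subtract.
Step 2: -t * (t^2 - 4t - 2) = -t^3 + 4t^2 + 2t; subtract.
Step 3: -3 * (t^2 - 4t - 2) = -3t^2 + 12t + 6; subtract.
Quotient: -4t^2 - t - 3, Remainder: -3t - 1


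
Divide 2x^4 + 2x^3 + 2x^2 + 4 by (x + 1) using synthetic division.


Synthetic division with c = -1. Coefficients: 2, 2, 2, 0, 4
Bring down 2.
  2 * -1 = -2; -2 + 2 = 0
  0 * -1 = 0; 0 + 2 = 2
  2 * -1 = -2; -2 + 0 = -2
  -2 * -1 = 2; 2 + 4 = 6
Quotient: 2x^3 + 2x - 2, Remainder: 6


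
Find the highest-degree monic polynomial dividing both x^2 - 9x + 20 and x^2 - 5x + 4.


Factor each:
  x^2 - 9x + 20 = (x - 4)(x - 5)
  x^2 - 5x + 4 = (x - 4)(x - 1)
Common monic factor: x - 4


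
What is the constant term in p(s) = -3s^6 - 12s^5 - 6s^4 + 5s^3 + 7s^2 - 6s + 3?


Read off the constant term: 3


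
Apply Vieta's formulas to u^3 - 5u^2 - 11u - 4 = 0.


Monic cubic u^3+bu^2+cu+d=0: sum=-b, pairwise sum=c, product=-d.
b=-5, c=-11, d=-4
r1+r2+r3 = 5
r1r2+r1r3+r2r3 = -11
r1r2r3 = 4


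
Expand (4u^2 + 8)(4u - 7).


Distribute each term of the first polynomial:
  (4u^2)(4u - 7) = 16u^3 - 28u^2
  (8)(4u - 7) = 32u - 56
Sum: 16u^3 - 28u^2 + 32u - 56


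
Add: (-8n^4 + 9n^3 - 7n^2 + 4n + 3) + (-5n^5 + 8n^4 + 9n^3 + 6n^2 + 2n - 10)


Align terms by degree and add:
  -8n^4 + 9n^3 - 7n^2 + 4n + 3
  -5n^5 + 8n^4 + 9n^3 + 6n^2 + 2n - 10
= -5n^5 + 18n^3 - n^2 + 6n - 7


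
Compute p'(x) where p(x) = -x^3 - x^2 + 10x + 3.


Apply the power rule term by term:
  d/dx(-x^3) = -3x^2
  d/dx(-x^2) = -2x
  d/dx(10x) = 10
  d/dx(3) = 0
p'(x) = -3x^2 - 2x + 10


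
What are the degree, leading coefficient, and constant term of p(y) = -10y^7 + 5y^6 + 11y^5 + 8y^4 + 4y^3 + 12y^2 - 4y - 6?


Highest power of y is 7, with coefficient -10. Constant term is -6.
Degree = 7, leading coefficient = -10, constant term = -6


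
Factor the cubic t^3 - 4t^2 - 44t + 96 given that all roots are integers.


Try integer roots (divisors of 96). t=2: p(2)=0.
Divide out (t - 2): quotient is t^2 - 2t - 48.
Factor the quadratic: (t + 6)(t - 8)
Result: (t - 2)(t + 6)(t - 8)


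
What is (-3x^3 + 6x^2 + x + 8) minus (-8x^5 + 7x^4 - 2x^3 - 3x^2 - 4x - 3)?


Distribute the minus sign:
  (-3x^3 + 6x^2 + x + 8)
- (-8x^5 + 7x^4 - 2x^3 - 3x^2 - 4x - 3)
Negate second polynomial: 8x^5 - 7x^4 + 2x^3 + 3x^2 + 4x + 3
Add: 8x^5 - 7x^4 - x^3 + 9x^2 + 5x + 11


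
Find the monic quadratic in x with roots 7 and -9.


p(x) = (x - 7)(x + 9)
Expand: x^2 + 2x - 63


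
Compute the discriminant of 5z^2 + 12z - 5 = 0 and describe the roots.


D = b^2 - 4ac = (12)^2 - 4(5)(-5) = 144 + 100 = 244
Since D > 0: two distinct irrational roots


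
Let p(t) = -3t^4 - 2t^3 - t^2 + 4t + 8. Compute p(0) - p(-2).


p(0) = 8
p(-2) = -36
p(0) - p(-2) = 8 + 36 = 44


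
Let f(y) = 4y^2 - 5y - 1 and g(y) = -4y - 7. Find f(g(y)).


Substitute g(y) into f:
f(g(y)) = 4*(-4y - 7)^2 + (-5)*(-4y - 7) + (-1)
(-4y - 7)^2 = 16y^2 + 56y + 49
Expand and combine: 64y^2 + 244y + 230


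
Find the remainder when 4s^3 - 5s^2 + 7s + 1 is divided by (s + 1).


By the Remainder Theorem, the remainder equals p(-1):
  4*(-1)^3 = -4
  -5*(-1)^2 = -5
  7*(-1)^1 = -7
  constant: 1
Sum: -4 - 5 - 7 + 1 = -15


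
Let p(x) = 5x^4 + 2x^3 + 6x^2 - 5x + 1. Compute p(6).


Using direct substitution:
  5 * (6)^4 = 6480
  2 * (6)^3 = 432
  6 * (6)^2 = 216
  -5 * (6)^1 = -30
  constant: 1
Sum = 6480 + 432 + 216 - 30 + 1 = 7099


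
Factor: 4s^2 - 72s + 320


Roots satisfy r1 + r2 = -b/a = 18 and r1*r2 = c/a = 80.
So r1 = 8, r2 = 10.
4s^2 - 72s + 320 = 4(s - r1)(s - r2) = 4(s - 8)(s - 10)


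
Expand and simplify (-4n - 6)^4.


Expand (-4n - 6)^4 by repeated multiplication:
  (-4n - 6)^2 = 16n^2 + 48n + 36
  (-4n - 6)^3 = -64n^3 - 288n^2 - 432n - 216
= 256n^4 + 1536n^3 + 3456n^2 + 3456n + 1296


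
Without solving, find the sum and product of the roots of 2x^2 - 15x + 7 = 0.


For ax^2+bx+c=0: sum = -b/a, product = c/a.
a=2, b=-15, c=7
Sum = -(-15)/2 = 15/2
Product = (7)/2 = 7/2


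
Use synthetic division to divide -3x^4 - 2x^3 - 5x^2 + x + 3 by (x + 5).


Synthetic division with c = -5. Coefficients: -3, -2, -5, 1, 3
Bring down -3.
  -3 * -5 = 15; 15 - 2 = 13
  13 * -5 = -65; -65 - 5 = -70
  -70 * -5 = 350; 350 + 1 = 351
  351 * -5 = -1755; -1755 + 3 = -1752
Quotient: -3x^3 + 13x^2 - 70x + 351, Remainder: -1752


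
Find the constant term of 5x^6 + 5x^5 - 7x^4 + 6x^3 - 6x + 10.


Read off the constant term: 10


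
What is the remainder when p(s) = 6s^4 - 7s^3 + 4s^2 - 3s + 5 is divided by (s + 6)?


By the Remainder Theorem, the remainder equals p(-6):
  6*(-6)^4 = 7776
  -7*(-6)^3 = 1512
  4*(-6)^2 = 144
  -3*(-6)^1 = 18
  constant: 5
Sum: 7776 + 1512 + 144 + 18 + 5 = 9455


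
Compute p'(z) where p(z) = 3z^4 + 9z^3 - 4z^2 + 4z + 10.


Apply the power rule term by term:
  d/dz(3z^4) = 12z^3
  d/dz(9z^3) = 27z^2
  d/dz(-4z^2) = -8z
  d/dz(4z) = 4
  d/dz(10) = 0
p'(z) = 12z^3 + 27z^2 - 8z + 4


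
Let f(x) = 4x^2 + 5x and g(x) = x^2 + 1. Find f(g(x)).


Substitute g(x) into f:
f(g(x)) = 4*(x^2 + 1)^2 + 5*(x^2 + 1)
(x^2 + 1)^2 = x^4 + 2x^2 + 1
Expand and combine: 4x^4 + 13x^2 + 9


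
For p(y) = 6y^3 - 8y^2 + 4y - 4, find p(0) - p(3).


p(0) = -4
p(3) = 98
p(0) - p(3) = -4 - 98 = -102


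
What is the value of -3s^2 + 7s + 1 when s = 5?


Using direct substitution:
  -3 * (5)^2 = -75
  7 * (5)^1 = 35
  constant: 1
Sum = -75 + 35 + 1 = -39


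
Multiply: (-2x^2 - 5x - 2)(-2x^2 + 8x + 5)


Distribute each term of the first polynomial:
  (-2x^2)(-2x^2 + 8x + 5) = 4x^4 - 16x^3 - 10x^2
  (-5x)(-2x^2 + 8x + 5) = 10x^3 - 40x^2 - 25x
  (-2)(-2x^2 + 8x + 5) = 4x^2 - 16x - 10
Sum: 4x^4 - 6x^3 - 46x^2 - 41x - 10


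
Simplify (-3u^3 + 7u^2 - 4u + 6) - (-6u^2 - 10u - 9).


Distribute the minus sign:
  (-3u^3 + 7u^2 - 4u + 6)
- (-6u^2 - 10u - 9)
Negate second polynomial: 6u^2 + 10u + 9
Add: -3u^3 + 13u^2 + 6u + 15


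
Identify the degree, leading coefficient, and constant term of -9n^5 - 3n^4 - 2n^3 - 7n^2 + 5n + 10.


Highest power of n is 5, with coefficient -9. Constant term is 10.
Degree = 5, leading coefficient = -9, constant term = 10


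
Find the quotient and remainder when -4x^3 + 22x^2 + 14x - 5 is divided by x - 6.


(-4x^3 + 22x^2 + 14x - 5) / (x - 6)
Step 1: -4x^2 * (x - 6) = -4x^3 + 24x^2; subtract.
Step 2: -2x * (x - 6) = -2x^2 + 12x; subtract.
Step 3: 2 * (x - 6) = 2x - 12; subtract.
Quotient: -4x^2 - 2x + 2, Remainder: 7


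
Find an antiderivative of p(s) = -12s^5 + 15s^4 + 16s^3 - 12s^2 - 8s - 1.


Reverse power rule on each term:
  ∫ -12s^5 ds = -2s^6
  ∫ 15s^4 ds = 3s^5
  ∫ 16s^3 ds = 4s^4
  ∫ -12s^2 ds = -4s^3
  ∫ -8s ds = -4s^2
  ∫ -1 ds = -s
F(s) = -2s^6 + 3s^5 + 4s^4 - 4s^3 - 4s^2 - s + C


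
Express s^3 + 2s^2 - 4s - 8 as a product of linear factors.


Try integer roots (divisors of -8). s=-2: p(-2)=0.
Divide out (s + 2): quotient is s^2 - 4.
Factor the quadratic: (s + 2)(s - 2)
Result: (s + 2)(s + 2)(s - 2)


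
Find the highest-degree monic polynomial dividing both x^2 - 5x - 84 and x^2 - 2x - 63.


Factor each:
  x^2 - 5x - 84 = (x + 7)(x - 12)
  x^2 - 2x - 63 = (x + 7)(x - 9)
Common monic factor: x + 7


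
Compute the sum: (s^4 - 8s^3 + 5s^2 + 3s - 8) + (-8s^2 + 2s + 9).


Align terms by degree and add:
  s^4 - 8s^3 + 5s^2 + 3s - 8
  -8s^2 + 2s + 9
= s^4 - 8s^3 - 3s^2 + 5s + 1


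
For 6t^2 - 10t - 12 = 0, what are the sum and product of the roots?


For at^2+bt+c=0: sum = -b/a, product = c/a.
a=6, b=-10, c=-12
Sum = -(-10)/6 = 5/3
Product = (-12)/6 = -2


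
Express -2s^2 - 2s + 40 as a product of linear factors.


Roots satisfy r1 + r2 = -b/a = -1 and r1*r2 = c/a = -20.
So r1 = -5, r2 = 4.
-2s^2 - 2s + 40 = -2(s - r1)(s - r2) = -2(s + 5)(s - 4)


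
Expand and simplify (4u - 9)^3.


Expand (4u - 9)^3 by repeated multiplication:
  (4u - 9)^2 = 16u^2 - 72u + 81
= 64u^3 - 432u^2 + 972u - 729


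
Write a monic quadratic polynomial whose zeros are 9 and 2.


p(z) = (z - 9)(z - 2)
Expand: z^2 - 11z + 18


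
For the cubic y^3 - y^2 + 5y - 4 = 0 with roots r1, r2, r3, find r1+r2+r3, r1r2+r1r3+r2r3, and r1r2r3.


Monic cubic y^3+by^2+cy+d=0: sum=-b, pairwise sum=c, product=-d.
b=-1, c=5, d=-4
r1+r2+r3 = 1
r1r2+r1r3+r2r3 = 5
r1r2r3 = 4


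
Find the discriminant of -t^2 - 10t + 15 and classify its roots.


D = b^2 - 4ac = (-10)^2 - 4(-1)(15) = 100 + 60 = 160
Since D > 0: two distinct irrational roots


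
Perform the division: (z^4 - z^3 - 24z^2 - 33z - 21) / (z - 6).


(z^4 - z^3 - 24z^2 - 33z - 21) / (z - 6)
Step 1: z^3 * (z - 6) = z^4 - 6z^3; subtract.
Step 2: 5z^2 * (z - 6) = 5z^3 - 30z^2; subtract.
Step 3: 6z * (z - 6) = 6z^2 - 36z; subtract.
Step 4: 3 * (z - 6) = 3z - 18; subtract.
Quotient: z^3 + 5z^2 + 6z + 3, Remainder: -3


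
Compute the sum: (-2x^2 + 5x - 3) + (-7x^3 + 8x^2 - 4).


Align terms by degree and add:
  -2x^2 + 5x - 3
  -7x^3 + 8x^2 - 4
= -7x^3 + 6x^2 + 5x - 7


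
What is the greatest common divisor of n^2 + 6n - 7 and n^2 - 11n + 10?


Factor each:
  n^2 + 6n - 7 = (n - 1)(n + 7)
  n^2 - 11n + 10 = (n - 1)(n - 10)
Common monic factor: n - 1


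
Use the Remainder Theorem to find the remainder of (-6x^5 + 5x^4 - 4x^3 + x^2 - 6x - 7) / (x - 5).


By the Remainder Theorem, the remainder equals p(5):
  -6*(5)^5 = -18750
  5*(5)^4 = 3125
  -4*(5)^3 = -500
  1*(5)^2 = 25
  -6*(5)^1 = -30
  constant: -7
Sum: -18750 + 3125 - 500 + 25 - 30 - 7 = -16137


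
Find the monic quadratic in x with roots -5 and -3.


p(x) = (x + 5)(x + 3)
Expand: x^2 + 8x + 15


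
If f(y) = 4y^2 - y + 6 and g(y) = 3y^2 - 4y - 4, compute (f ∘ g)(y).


Substitute g(y) into f:
f(g(y)) = 4*(3y^2 - 4y - 4)^2 + (-1)*(3y^2 - 4y - 4) + 6
(3y^2 - 4y - 4)^2 = 9y^4 - 24y^3 - 8y^2 + 32y + 16
Expand and combine: 36y^4 - 96y^3 - 35y^2 + 132y + 74


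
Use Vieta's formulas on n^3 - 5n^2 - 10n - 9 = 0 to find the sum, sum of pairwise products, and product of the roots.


Monic cubic n^3+bn^2+cn+d=0: sum=-b, pairwise sum=c, product=-d.
b=-5, c=-10, d=-9
r1+r2+r3 = 5
r1r2+r1r3+r2r3 = -10
r1r2r3 = 9


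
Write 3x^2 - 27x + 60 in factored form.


Roots satisfy r1 + r2 = -b/a = 9 and r1*r2 = c/a = 20.
So r1 = 4, r2 = 5.
3x^2 - 27x + 60 = 3(x - r1)(x - r2) = 3(x - 4)(x - 5)


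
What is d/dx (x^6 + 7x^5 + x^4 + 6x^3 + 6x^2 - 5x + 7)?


Apply the power rule term by term:
  d/dx(x^6) = 6x^5
  d/dx(7x^5) = 35x^4
  d/dx(x^4) = 4x^3
  d/dx(6x^3) = 18x^2
  d/dx(6x^2) = 12x
  d/dx(-5x) = -5
  d/dx(7) = 0
p'(x) = 6x^5 + 35x^4 + 4x^3 + 18x^2 + 12x - 5


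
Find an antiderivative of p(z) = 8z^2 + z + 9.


Reverse power rule on each term:
  ∫ 8z^2 dz = (8/3)z^3
  ∫ z dz = (1/2)z^2
  ∫ 9 dz = 9z
F(z) = (8/3)z^3 + (1/2)z^2 + 9z + C


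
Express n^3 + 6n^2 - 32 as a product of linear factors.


Try integer roots (divisors of -32). n=-4: p(-4)=0.
Divide out (n + 4): quotient is n^2 + 2n - 8.
Factor the quadratic: (n + 4)(n - 2)
Result: (n + 4)(n + 4)(n - 2)


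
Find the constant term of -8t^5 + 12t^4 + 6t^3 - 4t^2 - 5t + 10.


Read off the constant term: 10


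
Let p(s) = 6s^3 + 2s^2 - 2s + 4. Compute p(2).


Using direct substitution:
  6 * (2)^3 = 48
  2 * (2)^2 = 8
  -2 * (2)^1 = -4
  constant: 4
Sum = 48 + 8 - 4 + 4 = 56


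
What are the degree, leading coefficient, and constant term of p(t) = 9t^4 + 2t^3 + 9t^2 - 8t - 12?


Highest power of t is 4, with coefficient 9. Constant term is -12.
Degree = 4, leading coefficient = 9, constant term = -12


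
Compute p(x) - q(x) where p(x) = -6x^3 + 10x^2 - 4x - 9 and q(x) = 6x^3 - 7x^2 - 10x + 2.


Distribute the minus sign:
  (-6x^3 + 10x^2 - 4x - 9)
- (6x^3 - 7x^2 - 10x + 2)
Negate second polynomial: -6x^3 + 7x^2 + 10x - 2
Add: -12x^3 + 17x^2 + 6x - 11


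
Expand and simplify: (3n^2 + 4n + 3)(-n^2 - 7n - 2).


Distribute each term of the first polynomial:
  (3n^2)(-n^2 - 7n - 2) = -3n^4 - 21n^3 - 6n^2
  (4n)(-n^2 - 7n - 2) = -4n^3 - 28n^2 - 8n
  (3)(-n^2 - 7n - 2) = -3n^2 - 21n - 6
Sum: -3n^4 - 25n^3 - 37n^2 - 29n - 6


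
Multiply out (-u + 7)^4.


Expand (-u + 7)^4 by repeated multiplication:
  (-u + 7)^2 = u^2 - 14u + 49
  (-u + 7)^3 = -u^3 + 21u^2 - 147u + 343
= u^4 - 28u^3 + 294u^2 - 1372u + 2401


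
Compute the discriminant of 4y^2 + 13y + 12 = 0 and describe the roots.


D = b^2 - 4ac = (13)^2 - 4(4)(12) = 169 - 192 = -23
Since D < 0: two complex conjugate roots (no real roots)


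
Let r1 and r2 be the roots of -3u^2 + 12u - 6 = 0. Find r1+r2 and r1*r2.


For au^2+bu+c=0: sum = -b/a, product = c/a.
a=-3, b=12, c=-6
Sum = -(12)/-3 = 4
Product = (-6)/-3 = 2
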